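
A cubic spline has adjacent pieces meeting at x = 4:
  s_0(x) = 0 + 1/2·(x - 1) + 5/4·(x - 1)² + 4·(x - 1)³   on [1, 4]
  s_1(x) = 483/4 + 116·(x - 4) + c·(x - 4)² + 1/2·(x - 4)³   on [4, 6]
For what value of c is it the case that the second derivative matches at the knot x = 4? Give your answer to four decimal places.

s_0''(x) = 5/2 + 24·(x - 1), so s_0''(4) = 149/2. On the right, s_1''(4) = 2c, so c = 149/4.

37.2500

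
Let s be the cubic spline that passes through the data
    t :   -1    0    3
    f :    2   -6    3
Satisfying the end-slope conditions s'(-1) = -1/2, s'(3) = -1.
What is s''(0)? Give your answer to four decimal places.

Write M_i for s''(x_i). With h_i = 1, 3 and divided differences Δ_i = -8, 3, the continuity of s' gives the tridiagonal system
  1·M_0 + 8·M_1 + 3·M_2 = 6(Δ_1 - Δ_0) = 66
Clamped end conditions give two more equations: 2h_0·M_0 + h_0·M_1 = 6(Δ_0 - s'(-1)) = -45 and h_1·M_1 + 2h_1·M_2 = 6(s'(3) - Δ_1) = -24.
Solving: M_0 = -247/8, M_1 = 67/4, M_2 = -99/8.

16.7500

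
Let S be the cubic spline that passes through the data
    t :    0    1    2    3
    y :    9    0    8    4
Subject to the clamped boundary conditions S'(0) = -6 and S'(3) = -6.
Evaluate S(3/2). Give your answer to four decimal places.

Put m_i = S'' at the i-th knot. Here h = (1, 1, 1) and Δ = (-9, 8, -4), so the interior equations h_(i-1)·m_(i-1) + 2(h_(i-1)+h_i)·m_i + h_i·m_(i+1) = 6(Δ_i − Δ_(i-1)) read
  1·m_0 + 4·m_1 + 1·m_2 = 6(Δ_1 - Δ_0) = 102
  1·m_1 + 4·m_2 + 1·m_3 = 6(Δ_2 - Δ_1) = -72
Clamped end conditions give two more equations: 2h_0·m_0 + h_0·m_1 = 6(Δ_0 - S'(0)) = -18 and h_2·m_2 + 2h_2·m_3 = 6(S'(3) - Δ_2) = -12.
Forward elimination and back-substitution give m_0 = -146/5, m_1 = 202/5, m_2 = -152/5, m_3 = 46/5.
On [1, 2], S(t) = 0 - 2/5·(t - 1) + 101/5·(t - 1)² - 59/5·(t - 1)³.
With (t - 1) = 1/2: S(3/2) = 27/8.

3.3750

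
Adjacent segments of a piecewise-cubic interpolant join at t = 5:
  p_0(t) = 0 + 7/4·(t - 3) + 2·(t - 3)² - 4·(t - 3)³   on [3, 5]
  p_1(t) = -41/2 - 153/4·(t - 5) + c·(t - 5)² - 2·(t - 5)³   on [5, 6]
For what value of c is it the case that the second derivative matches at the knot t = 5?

p_0''(t) = 4 - 24·(t - 3), so p_0''(5) = -44. On the right, p_1''(5) = 2c, so c = -22.

-22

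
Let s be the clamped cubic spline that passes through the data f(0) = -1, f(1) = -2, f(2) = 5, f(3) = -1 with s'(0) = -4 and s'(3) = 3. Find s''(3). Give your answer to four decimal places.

45.0667

Write M_i for s''(x_i). With h_i = 1, 1, 1 and divided differences Δ_i = -1, 7, -6, the continuity of s' gives the tridiagonal system
  1·M_0 + 4·M_1 + 1·M_2 = 6(Δ_1 - Δ_0) = 48
  1·M_1 + 4·M_2 + 1·M_3 = 6(Δ_2 - Δ_1) = -78
Clamped end conditions give two more equations: 2h_0·M_0 + h_0·M_1 = 6(Δ_0 - s'(0)) = 18 and h_2·M_2 + 2h_2·M_3 = 6(s'(3) - Δ_2) = 54.
Forward elimination and back-substitution give M_0 = -26/15, M_1 = 322/15, M_2 = -542/15, M_3 = 676/15.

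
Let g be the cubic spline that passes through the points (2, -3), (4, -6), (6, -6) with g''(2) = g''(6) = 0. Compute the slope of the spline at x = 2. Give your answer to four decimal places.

-1.8750

Let σ_i = g''(x_i). Step sizes h_i = 2, 2; slopes of the chords Δ_i = (y_(i+1) - y_i)/h_i = -3/2, 0.
  2·σ_0 + 8·σ_1 + 2·σ_2 = 6(Δ_1 - Δ_0) = 9
Natural end conditions: σ_0 = σ_2 = 0.
Solving the tridiagonal system: σ_0 = 0, σ_1 = 9/8, σ_2 = 0.
On [2, 4], g'(x) = b_0 + 2c_0·(x - 2) + 3d_0·(x - 2)² with b_0 = Δ_0 - h_0(2σ_0 + σ_1)/6 = -15/8, c_0 = σ_0/2 = 0, d_0 = (σ_1 - σ_0)/(6h_0) = 3/32. So g'(2) = -15/8.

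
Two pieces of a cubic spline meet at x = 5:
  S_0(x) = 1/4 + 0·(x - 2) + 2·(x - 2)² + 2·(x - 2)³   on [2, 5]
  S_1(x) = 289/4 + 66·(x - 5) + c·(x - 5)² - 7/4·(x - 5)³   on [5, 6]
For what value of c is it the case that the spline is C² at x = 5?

20

S_0''(x) = 4 + 12·(x - 2), so S_0''(5) = 40. On the right, S_1''(5) = 2c, so c = 20.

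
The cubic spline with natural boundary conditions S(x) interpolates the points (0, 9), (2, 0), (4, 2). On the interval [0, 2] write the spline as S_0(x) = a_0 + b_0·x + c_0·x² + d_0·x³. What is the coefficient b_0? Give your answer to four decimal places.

-5.8750

Write σ_i for S''(x_i). With h_i = 2, 2 and divided differences Δ_i = -9/2, 1, the continuity of S' gives the tridiagonal system
  2·σ_0 + 8·σ_1 + 2·σ_2 = 6(Δ_1 - Δ_0) = 33
Natural end conditions: σ_0 = σ_2 = 0.
Hence σ_0 = 0, σ_1 = 33/8, σ_2 = 0.
On [0, 2], with S_0(x) = a_0 + b_0·x + c_0·x² + d_0·x³: c_0 = σ_0/2 = 0, d_0 = (σ_1 - σ_0)/(6h_0) = 11/32, b_0 = Δ_0 - h_0(2σ_0 + σ_1)/6 = -47/8.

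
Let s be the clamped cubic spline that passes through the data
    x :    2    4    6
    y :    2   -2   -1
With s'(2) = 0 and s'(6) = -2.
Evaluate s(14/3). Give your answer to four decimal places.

Put M_i = s'' at the i-th knot. Here h = (2, 2) and Δ = (-2, 1/2), so the interior equations h_(i-1)·M_(i-1) + 2(h_(i-1)+h_i)·M_i + h_i·M_(i+1) = 6(Δ_i − Δ_(i-1)) read
  2·M_0 + 8·M_1 + 2·M_2 = 6(Δ_1 - Δ_0) = 15
Clamped end conditions give two more equations: 2h_0·M_0 + h_0·M_1 = 6(Δ_0 - s'(2)) = -12 and h_1·M_1 + 2h_1·M_2 = 6(s'(6) - Δ_1) = -15.
Forward elimination and back-substitution give M_0 = -43/8, M_1 = 19/4, M_2 = -49/8.
On [4, 6], s(x) = -2 - 5/8·(x - 4) + 19/8·(x - 4)² - 29/32·(x - 4)³.
With (x - 4) = 2/3: s(14/3) = -44/27.

-1.6296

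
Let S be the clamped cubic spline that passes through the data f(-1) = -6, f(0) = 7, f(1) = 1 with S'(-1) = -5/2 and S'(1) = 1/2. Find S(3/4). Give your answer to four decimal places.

2.1367

With m_i denoting the second derivative at x_i, h_i = 1, 1, and Δ_i = (y_(i+1) − y_i)/h_i = 13, -6:
  1·m_0 + 4·m_1 + 1·m_2 = 6(Δ_1 - Δ_0) = -114
Clamped end conditions give two more equations: 2h_0·m_0 + h_0·m_1 = 6(Δ_0 - S'(-1)) = 93 and h_1·m_1 + 2h_1·m_2 = 6(S'(1) - Δ_1) = 39.
Hence m_0 = 153/2, m_1 = -60, m_2 = 99/2.
On [0, 1], S(t) = 7 + 23/4·t - 30·t² + 73/4·t³.
With t = 3/4: S(3/4) = 547/256.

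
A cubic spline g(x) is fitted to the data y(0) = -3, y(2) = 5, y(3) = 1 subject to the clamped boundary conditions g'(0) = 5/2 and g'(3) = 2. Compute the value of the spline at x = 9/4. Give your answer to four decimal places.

3.8477

With M_i denoting the second derivative at x_i, h_i = 2, 1, and Δ_i = (y_(i+1) − y_i)/h_i = 4, -4:
  2·M_0 + 6·M_1 + 1·M_2 = 6(Δ_1 - Δ_0) = -48
Clamped end conditions give two more equations: 2h_0·M_0 + h_0·M_1 = 6(Δ_0 - g'(0)) = 9 and h_1·M_1 + 2h_1·M_2 = 6(g'(3) - Δ_1) = 36.
Hence M_0 = 121/12, M_1 = -47/3, M_2 = 155/6.
On [2, 3], g(x) = 5 - 37/12·(x - 2) - 47/6·(x - 2)² + 83/12·(x - 2)³.
With (x - 2) = 1/4: g(9/4) = 985/256.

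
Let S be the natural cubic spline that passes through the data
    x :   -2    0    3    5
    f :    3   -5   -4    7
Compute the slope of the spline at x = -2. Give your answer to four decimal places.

Let σ_i = S''(x_i). Step sizes h_i = 2, 3, 2; slopes of the chords Δ_i = (y_(i+1) - y_i)/h_i = -4, 1/3, 11/2.
  2·σ_0 + 10·σ_1 + 3·σ_2 = 6(Δ_1 - Δ_0) = 26
  3·σ_1 + 10·σ_2 + 2·σ_3 = 6(Δ_2 - Δ_1) = 31
Natural end conditions: σ_0 = σ_3 = 0.
Hence σ_0 = 0, σ_1 = 167/91, σ_2 = 232/91, σ_3 = 0.
On [-2, 0], S'(x) = b_0 + 2c_0·(x + 2) + 3d_0·(x + 2)² with b_0 = Δ_0 - h_0(2σ_0 + σ_1)/6 = -1259/273, c_0 = σ_0/2 = 0, d_0 = (σ_1 - σ_0)/(6h_0) = 167/1092. So S'(-2) = -1259/273.

-4.6117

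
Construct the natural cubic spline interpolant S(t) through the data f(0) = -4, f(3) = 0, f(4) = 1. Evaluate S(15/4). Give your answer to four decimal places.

With M_i denoting the second derivative at x_i, h_i = 3, 1, and Δ_i = (y_(i+1) − y_i)/h_i = 4/3, 1:
  3·M_0 + 8·M_1 + 1·M_2 = 6(Δ_1 - Δ_0) = -2
Natural end conditions: M_0 = M_2 = 0.
Hence M_0 = 0, M_1 = -1/4, M_2 = 0.
On [3, 4], S(t) = 0 + 13/12·(t - 3) - 1/8·(t - 3)² + 1/24·(t - 3)³.
With (t - 3) = 3/4: S(15/4) = 389/512.

0.7598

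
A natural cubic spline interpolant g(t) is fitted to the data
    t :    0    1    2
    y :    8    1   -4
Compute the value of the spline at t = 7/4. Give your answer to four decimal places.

-2.8672

Write M_i for g''(x_i). With h_i = 1, 1 and divided differences Δ_i = -7, -5, the continuity of g' gives the tridiagonal system
  1·M_0 + 4·M_1 + 1·M_2 = 6(Δ_1 - Δ_0) = 12
Natural end conditions: M_0 = M_2 = 0.
Solving: M_0 = 0, M_1 = 3, M_2 = 0.
On [1, 2], g(t) = 1 - 6·(t - 1) + 3/2·(t - 1)² - 1/2·(t - 1)³.
With (t - 1) = 3/4: g(7/4) = -367/128.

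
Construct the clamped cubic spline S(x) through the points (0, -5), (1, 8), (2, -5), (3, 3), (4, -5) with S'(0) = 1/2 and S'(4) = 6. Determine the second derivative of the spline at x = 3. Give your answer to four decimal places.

Let M_i = S''(x_i). Step sizes h_i = 1, 1, 1, 1; slopes of the chords Δ_i = (y_(i+1) - y_i)/h_i = 13, -13, 8, -8.
  1·M_0 + 4·M_1 + 1·M_2 = 6(Δ_1 - Δ_0) = -156
  1·M_1 + 4·M_2 + 1·M_3 = 6(Δ_2 - Δ_1) = 126
  1·M_2 + 4·M_3 + 1·M_4 = 6(Δ_3 - Δ_2) = -96
Clamped end conditions give two more equations: 2h_0·M_0 + h_0·M_1 = 6(Δ_0 - S'(0)) = 75 and h_3·M_3 + 2h_3·M_4 = 6(S'(4) - Δ_3) = 84.
Solving: M_0 = 4163/56, M_1 = -2063/28, M_2 = 515/8, M_3 = -1619/28, M_4 = 3971/56.

-57.8214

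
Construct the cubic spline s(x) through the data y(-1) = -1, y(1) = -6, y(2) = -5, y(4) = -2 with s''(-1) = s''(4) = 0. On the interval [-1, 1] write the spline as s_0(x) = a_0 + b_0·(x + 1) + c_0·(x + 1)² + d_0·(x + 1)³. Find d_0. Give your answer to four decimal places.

With m_i denoting the second derivative at x_i, h_i = 2, 1, 2, and Δ_i = (y_(i+1) − y_i)/h_i = -5/2, 1, 3/2:
  2·m_0 + 6·m_1 + 1·m_2 = 6(Δ_1 - Δ_0) = 21
  1·m_1 + 6·m_2 + 2·m_3 = 6(Δ_2 - Δ_1) = 3
Natural end conditions: m_0 = m_3 = 0.
Solving the tridiagonal system: m_0 = 0, m_1 = 123/35, m_2 = -3/35, m_3 = 0.
On [-1, 1], with s_0(x) = a_0 + b_0·(x + 1) + c_0·(x + 1)² + d_0·(x + 1)³: c_0 = m_0/2 = 0, d_0 = (m_1 - m_0)/(6h_0) = 41/140, b_0 = Δ_0 - h_0(2m_0 + m_1)/6 = -257/70.

0.2929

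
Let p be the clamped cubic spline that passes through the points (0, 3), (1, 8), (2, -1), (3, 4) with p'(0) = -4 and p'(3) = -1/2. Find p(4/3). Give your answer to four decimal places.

5.6519

With m_i denoting the second derivative at x_i, h_i = 1, 1, 1, and Δ_i = (y_(i+1) − y_i)/h_i = 5, -9, 5:
  1·m_0 + 4·m_1 + 1·m_2 = 6(Δ_1 - Δ_0) = -84
  1·m_1 + 4·m_2 + 1·m_3 = 6(Δ_2 - Δ_1) = 84
Clamped end conditions give two more equations: 2h_0·m_0 + h_0·m_1 = 6(Δ_0 - p'(0)) = 54 and h_2·m_2 + 2h_2·m_3 = 6(p'(3) - Δ_2) = -33.
Hence m_0 = 731/15, m_1 = -652/15, m_2 = 617/15, m_3 = -556/15.
On [1, 2], p(x) = 8 - 41/30·(x - 1) - 326/15·(x - 1)² + 141/10·(x - 1)³.
With (x - 1) = 1/3: p(4/3) = 763/135.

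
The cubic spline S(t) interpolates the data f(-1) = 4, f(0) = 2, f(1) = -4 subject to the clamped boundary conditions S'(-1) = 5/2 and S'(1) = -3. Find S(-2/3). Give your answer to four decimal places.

Write M_i for S''(x_i). With h_i = 1, 1 and divided differences Δ_i = -2, -6, the continuity of S' gives the tridiagonal system
  1·M_0 + 4·M_1 + 1·M_2 = 6(Δ_1 - Δ_0) = -24
Clamped end conditions give two more equations: 2h_0·M_0 + h_0·M_1 = 6(Δ_0 - S'(-1)) = -27 and h_1·M_1 + 2h_1·M_2 = 6(S'(1) - Δ_1) = 18.
Hence M_0 = -41/4, M_1 = -13/2, M_2 = 49/4.
On [-1, 0], S(t) = 4 + 5/2·(t + 1) - 41/8·(t + 1)² + 5/8·(t + 1)³.
With (t + 1) = 1/3: S(-2/3) = 463/108.

4.2870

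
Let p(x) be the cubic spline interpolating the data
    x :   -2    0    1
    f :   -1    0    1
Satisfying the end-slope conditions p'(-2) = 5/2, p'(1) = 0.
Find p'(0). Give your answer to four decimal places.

Put M_i = p'' at the i-th knot. Here h = (2, 1) and Δ = (1/2, 1), so the interior equations h_(i-1)·M_(i-1) + 2(h_(i-1)+h_i)·M_i + h_i·M_(i+1) = 6(Δ_i − Δ_(i-1)) read
  2·M_0 + 6·M_1 + 1·M_2 = 6(Δ_1 - Δ_0) = 3
Clamped end conditions give two more equations: 2h_0·M_0 + h_0·M_1 = 6(Δ_0 - p'(-2)) = -12 and h_1·M_1 + 2h_1·M_2 = 6(p'(1) - Δ_1) = -6.
Forward elimination and back-substitution give M_0 = -13/3, M_1 = 8/3, M_2 = -13/3.
On [0, 1], p'(x) = b_1 + 2c_1·x + 3d_1·x² with b_1 = Δ_1 - h_1(2M_1 + M_2)/6 = 5/6, c_1 = M_1/2 = 4/3, d_1 = (M_2 - M_1)/(6h_1) = -7/6. So p'(0) = 5/6.

0.8333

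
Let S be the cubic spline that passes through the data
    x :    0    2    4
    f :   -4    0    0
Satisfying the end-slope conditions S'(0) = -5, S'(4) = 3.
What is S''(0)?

14

With σ_i denoting the second derivative at x_i, h_i = 2, 2, and Δ_i = (y_(i+1) − y_i)/h_i = 2, 0:
  2·σ_0 + 8·σ_1 + 2·σ_2 = 6(Δ_1 - Δ_0) = -12
Clamped end conditions give two more equations: 2h_0·σ_0 + h_0·σ_1 = 6(Δ_0 - S'(0)) = 42 and h_1·σ_1 + 2h_1·σ_2 = 6(S'(4) - Δ_1) = 18.
Solving the tridiagonal system: σ_0 = 14, σ_1 = -7, σ_2 = 8.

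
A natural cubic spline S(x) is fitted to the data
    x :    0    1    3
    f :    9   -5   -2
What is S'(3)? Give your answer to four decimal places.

6.6667

Write σ_i for S''(x_i). With h_i = 1, 2 and divided differences Δ_i = -14, 3/2, the continuity of S' gives the tridiagonal system
  1·σ_0 + 6·σ_1 + 2·σ_2 = 6(Δ_1 - Δ_0) = 93
Natural end conditions: σ_0 = σ_2 = 0.
Hence σ_0 = 0, σ_1 = 31/2, σ_2 = 0.
On [1, 3], S'(x) = b_1 + 2c_1·(x - 1) + 3d_1·(x - 1)² with b_1 = Δ_1 - h_1(2σ_1 + σ_2)/6 = -53/6, c_1 = σ_1/2 = 31/4, d_1 = (σ_2 - σ_1)/(6h_1) = -31/24. So S'(3) = 20/3.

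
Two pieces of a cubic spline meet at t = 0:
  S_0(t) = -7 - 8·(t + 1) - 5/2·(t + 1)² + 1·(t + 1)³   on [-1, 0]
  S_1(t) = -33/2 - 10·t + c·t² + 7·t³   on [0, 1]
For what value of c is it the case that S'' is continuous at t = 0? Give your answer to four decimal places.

0.5000

S_0''(t) = -5 + 6·(t + 1), so S_0''(0) = 1. On the right, S_1''(0) = 2c, so c = 1/2.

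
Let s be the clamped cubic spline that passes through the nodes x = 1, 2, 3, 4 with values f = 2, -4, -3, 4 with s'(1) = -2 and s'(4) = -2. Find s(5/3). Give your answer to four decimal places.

-1.8222

With M_i denoting the second derivative at x_i, h_i = 1, 1, 1, and Δ_i = (y_(i+1) − y_i)/h_i = -6, 1, 7:
  1·M_0 + 4·M_1 + 1·M_2 = 6(Δ_1 - Δ_0) = 42
  1·M_1 + 4·M_2 + 1·M_3 = 6(Δ_2 - Δ_1) = 36
Clamped end conditions give two more equations: 2h_0·M_0 + h_0·M_1 = 6(Δ_0 - s'(1)) = -24 and h_2·M_2 + 2h_2·M_3 = 6(s'(4) - Δ_2) = -54.
Hence M_0 = -88/5, M_1 = 56/5, M_2 = 74/5, M_3 = -172/5.
On [1, 2], s(x) = 2 - 2·(x - 1) - 44/5·(x - 1)² + 24/5·(x - 1)³.
With (x - 1) = 2/3: s(5/3) = -82/45.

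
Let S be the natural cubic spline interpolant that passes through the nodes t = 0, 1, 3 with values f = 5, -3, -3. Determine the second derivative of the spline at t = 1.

8

Put σ_i = S'' at the i-th knot. Here h = (1, 2) and Δ = (-8, 0), so the interior equations h_(i-1)·σ_(i-1) + 2(h_(i-1)+h_i)·σ_i + h_i·σ_(i+1) = 6(Δ_i − Δ_(i-1)) read
  1·σ_0 + 6·σ_1 + 2·σ_2 = 6(Δ_1 - Δ_0) = 48
Natural end conditions: σ_0 = σ_2 = 0.
Solving the tridiagonal system: σ_0 = 0, σ_1 = 8, σ_2 = 0.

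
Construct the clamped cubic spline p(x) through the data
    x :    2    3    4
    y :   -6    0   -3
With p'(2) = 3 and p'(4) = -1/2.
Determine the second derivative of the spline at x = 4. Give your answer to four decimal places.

19.2500

Put σ_i = p'' at the i-th knot. Here h = (1, 1) and Δ = (6, -3), so the interior equations h_(i-1)·σ_(i-1) + 2(h_(i-1)+h_i)·σ_i + h_i·σ_(i+1) = 6(Δ_i − Δ_(i-1)) read
  1·σ_0 + 4·σ_1 + 1·σ_2 = 6(Δ_1 - Δ_0) = -54
Clamped end conditions give two more equations: 2h_0·σ_0 + h_0·σ_1 = 6(Δ_0 - p'(2)) = 18 and h_1·σ_1 + 2h_1·σ_2 = 6(p'(4) - Δ_1) = 15.
Solving: σ_0 = 83/4, σ_1 = -47/2, σ_2 = 77/4.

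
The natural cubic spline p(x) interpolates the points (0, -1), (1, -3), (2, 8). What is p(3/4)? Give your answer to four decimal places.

-3.5664

Write m_i for p''(x_i). With h_i = 1, 1 and divided differences Δ_i = -2, 11, the continuity of p' gives the tridiagonal system
  1·m_0 + 4·m_1 + 1·m_2 = 6(Δ_1 - Δ_0) = 78
Natural end conditions: m_0 = m_2 = 0.
Hence m_0 = 0, m_1 = 39/2, m_2 = 0.
On [0, 1], p(x) = -1 - 21/4·x + 0·x² + 13/4·x³.
With x = 3/4: p(3/4) = -913/256.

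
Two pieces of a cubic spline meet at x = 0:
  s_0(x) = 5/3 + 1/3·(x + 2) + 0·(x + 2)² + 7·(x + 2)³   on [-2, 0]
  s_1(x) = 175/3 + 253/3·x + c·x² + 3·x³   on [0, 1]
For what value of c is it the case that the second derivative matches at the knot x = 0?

42

s_0''(x) = 0 + 42·(x + 2), so s_0''(0) = 84. On the right, s_1''(0) = 2c, so c = 42.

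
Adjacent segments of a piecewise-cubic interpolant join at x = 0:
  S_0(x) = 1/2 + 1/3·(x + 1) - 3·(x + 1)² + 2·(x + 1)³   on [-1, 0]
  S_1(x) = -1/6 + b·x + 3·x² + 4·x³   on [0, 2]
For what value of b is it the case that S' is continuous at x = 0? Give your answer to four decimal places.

S_0'(x) = 1/3 - 6·(x + 1) + 6·(x + 1)², so S_0'(0) = 1/3. On the right, S_1'(0) = b, so b = 1/3.

0.3333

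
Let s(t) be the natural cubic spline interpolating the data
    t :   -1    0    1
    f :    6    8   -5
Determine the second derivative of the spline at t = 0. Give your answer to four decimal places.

Write M_i for s''(x_i). With h_i = 1, 1 and divided differences Δ_i = 2, -13, the continuity of s' gives the tridiagonal system
  1·M_0 + 4·M_1 + 1·M_2 = 6(Δ_1 - Δ_0) = -90
Natural end conditions: M_0 = M_2 = 0.
Solving the tridiagonal system: M_0 = 0, M_1 = -45/2, M_2 = 0.

-22.5000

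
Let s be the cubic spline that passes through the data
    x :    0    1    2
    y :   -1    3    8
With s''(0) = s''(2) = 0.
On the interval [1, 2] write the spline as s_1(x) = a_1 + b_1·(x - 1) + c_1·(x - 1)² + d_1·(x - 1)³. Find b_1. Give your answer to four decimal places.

With M_i denoting the second derivative at x_i, h_i = 1, 1, and Δ_i = (y_(i+1) − y_i)/h_i = 4, 5:
  1·M_0 + 4·M_1 + 1·M_2 = 6(Δ_1 - Δ_0) = 6
Natural end conditions: M_0 = M_2 = 0.
Solving: M_0 = 0, M_1 = 3/2, M_2 = 0.
On [1, 2], with s_1(x) = a_1 + b_1·(x - 1) + c_1·(x - 1)² + d_1·(x - 1)³: c_1 = M_1/2 = 3/4, d_1 = (M_2 - M_1)/(6h_1) = -1/4, b_1 = Δ_1 - h_1(2M_1 + M_2)/6 = 9/2.

4.5000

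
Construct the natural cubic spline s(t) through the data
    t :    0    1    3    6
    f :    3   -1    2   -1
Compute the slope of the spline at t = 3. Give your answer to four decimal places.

1.7857

With M_i denoting the second derivative at x_i, h_i = 1, 2, 3, and Δ_i = (y_(i+1) − y_i)/h_i = -4, 3/2, -1:
  1·M_0 + 6·M_1 + 2·M_2 = 6(Δ_1 - Δ_0) = 33
  2·M_1 + 10·M_2 + 3·M_3 = 6(Δ_2 - Δ_1) = -15
Natural end conditions: M_0 = M_3 = 0.
Forward elimination and back-substitution give M_0 = 0, M_1 = 45/7, M_2 = -39/14, M_3 = 0.
On [3, 6], s'(t) = b_2 + 2c_2·(t - 3) + 3d_2·(t - 3)² with b_2 = Δ_2 - h_2(2M_2 + M_3)/6 = 25/14, c_2 = M_2/2 = -39/28, d_2 = (M_3 - M_2)/(6h_2) = 13/84. So s'(3) = 25/14.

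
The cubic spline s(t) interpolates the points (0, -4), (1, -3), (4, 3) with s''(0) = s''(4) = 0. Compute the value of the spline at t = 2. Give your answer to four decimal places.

Put m_i = s'' at the i-th knot. Here h = (1, 3) and Δ = (1, 2), so the interior equations h_(i-1)·m_(i-1) + 2(h_(i-1)+h_i)·m_i + h_i·m_(i+1) = 6(Δ_i − Δ_(i-1)) read
  1·m_0 + 8·m_1 + 3·m_2 = 6(Δ_1 - Δ_0) = 6
Natural end conditions: m_0 = m_2 = 0.
Forward elimination and back-substitution give m_0 = 0, m_1 = 3/4, m_2 = 0.
On [1, 4], s(t) = -3 + 5/4·(t - 1) + 3/8·(t - 1)² - 1/24·(t - 1)³.
With (t - 1) = 1: s(2) = -17/12.

-1.4167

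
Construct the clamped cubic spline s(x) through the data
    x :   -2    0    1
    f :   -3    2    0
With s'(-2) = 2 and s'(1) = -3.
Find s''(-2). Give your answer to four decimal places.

Put M_i = s'' at the i-th knot. Here h = (2, 1) and Δ = (5/2, -2), so the interior equations h_(i-1)·M_(i-1) + 2(h_(i-1)+h_i)·M_i + h_i·M_(i+1) = 6(Δ_i − Δ_(i-1)) read
  2·M_0 + 6·M_1 + 1·M_2 = 6(Δ_1 - Δ_0) = -27
Clamped end conditions give two more equations: 2h_0·M_0 + h_0·M_1 = 6(Δ_0 - s'(-2)) = 3 and h_1·M_1 + 2h_1·M_2 = 6(s'(1) - Δ_1) = -6.
Solving: M_0 = 43/12, M_1 = -17/3, M_2 = -1/6.

3.5833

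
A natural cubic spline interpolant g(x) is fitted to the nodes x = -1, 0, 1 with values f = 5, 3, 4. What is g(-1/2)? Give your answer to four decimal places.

3.7188

With M_i denoting the second derivative at x_i, h_i = 1, 1, and Δ_i = (y_(i+1) − y_i)/h_i = -2, 1:
  1·M_0 + 4·M_1 + 1·M_2 = 6(Δ_1 - Δ_0) = 18
Natural end conditions: M_0 = M_2 = 0.
Solving the tridiagonal system: M_0 = 0, M_1 = 9/2, M_2 = 0.
On [-1, 0], g(x) = 5 - 11/4·(x + 1) + 0·(x + 1)² + 3/4·(x + 1)³.
With (x + 1) = 1/2: g(-1/2) = 119/32.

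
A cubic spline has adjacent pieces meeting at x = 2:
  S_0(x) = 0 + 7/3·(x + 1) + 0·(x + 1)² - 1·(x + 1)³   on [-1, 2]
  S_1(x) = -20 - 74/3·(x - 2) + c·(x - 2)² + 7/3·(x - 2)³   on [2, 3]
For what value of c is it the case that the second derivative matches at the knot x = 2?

-9

S_0''(x) = 0 - 6·(x + 1), so S_0''(2) = -18. On the right, S_1''(2) = 2c, so c = -9.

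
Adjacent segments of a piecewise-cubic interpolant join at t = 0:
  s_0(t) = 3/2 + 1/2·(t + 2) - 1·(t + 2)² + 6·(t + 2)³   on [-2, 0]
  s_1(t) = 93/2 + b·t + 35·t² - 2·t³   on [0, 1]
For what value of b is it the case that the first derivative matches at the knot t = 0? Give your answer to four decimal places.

68.5000

s_0'(t) = 1/2 - 2·(t + 2) + 18·(t + 2)², so s_0'(0) = 137/2. On the right, s_1'(0) = b, so b = 137/2.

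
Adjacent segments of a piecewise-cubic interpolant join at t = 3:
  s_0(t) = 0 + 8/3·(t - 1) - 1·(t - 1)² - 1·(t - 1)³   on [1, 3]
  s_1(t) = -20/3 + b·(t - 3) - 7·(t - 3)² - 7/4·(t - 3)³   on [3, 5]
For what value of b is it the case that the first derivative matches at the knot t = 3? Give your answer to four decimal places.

s_0'(t) = 8/3 - 2·(t - 1) - 3·(t - 1)², so s_0'(3) = -40/3. On the right, s_1'(3) = b, so b = -40/3.

-13.3333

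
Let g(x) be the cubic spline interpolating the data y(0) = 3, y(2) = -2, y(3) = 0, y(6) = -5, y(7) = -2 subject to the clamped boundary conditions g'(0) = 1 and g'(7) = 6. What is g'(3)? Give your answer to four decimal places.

Write σ_i for g''(x_i). With h_i = 2, 1, 3, 1 and divided differences Δ_i = -5/2, 2, -5/3, 3, the continuity of g' gives the tridiagonal system
  2·σ_0 + 6·σ_1 + 1·σ_2 = 6(Δ_1 - Δ_0) = 27
  1·σ_1 + 8·σ_2 + 3·σ_3 = 6(Δ_2 - Δ_1) = -22
  3·σ_2 + 8·σ_3 + 1·σ_4 = 6(Δ_3 - Δ_2) = 28
Clamped end conditions give two more equations: 2h_0·σ_0 + h_0·σ_1 = 6(Δ_0 - g'(0)) = -21 and h_3·σ_3 + 2h_3·σ_4 = 6(g'(7) - Δ_3) = 18.
Forward elimination and back-substitution give σ_0 = -6311/660, σ_1 = 1423/165, σ_2 = -371/66, σ_3 = 263/55, σ_4 = 727/110.
On [3, 6], g'(x) = b_2 + 2c_2·(x - 3) + 3d_2·(x - 3)² with b_2 = Δ_2 - h_2(2σ_2 + σ_3)/6 = 86/55, c_2 = σ_2/2 = -371/132, d_2 = (σ_3 - σ_2)/(6h_2) = 3433/5940. So g'(3) = 86/55.

1.5636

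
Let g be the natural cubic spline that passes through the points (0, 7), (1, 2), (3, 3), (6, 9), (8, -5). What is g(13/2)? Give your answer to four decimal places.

Let M_i = g''(x_i). Step sizes h_i = 1, 2, 3, 2; slopes of the chords Δ_i = (y_(i+1) - y_i)/h_i = -5, 1/2, 2, -7.
  1·M_0 + 6·M_1 + 2·M_2 = 6(Δ_1 - Δ_0) = 33
  2·M_1 + 10·M_2 + 3·M_3 = 6(Δ_2 - Δ_1) = 9
  3·M_2 + 10·M_3 + 2·M_4 = 6(Δ_3 - Δ_2) = -54
Natural end conditions: M_0 = M_4 = 0.
Forward elimination and back-substitution give M_0 = 0, M_1 = 2499/506, M_2 = 426/253, M_3 = -1494/253, M_4 = 0.
On [6, 8], g(x) = 9 - 775/253·(x - 6) - 747/253·(x - 6)² + 249/506·(x - 6)³.
With (x - 6) = 1/2: g(13/2) = 27493/4048.

6.7917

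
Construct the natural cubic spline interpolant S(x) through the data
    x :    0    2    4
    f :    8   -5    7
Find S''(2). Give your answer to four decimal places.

9.3750

Write σ_i for S''(x_i). With h_i = 2, 2 and divided differences Δ_i = -13/2, 6, the continuity of S' gives the tridiagonal system
  2·σ_0 + 8·σ_1 + 2·σ_2 = 6(Δ_1 - Δ_0) = 75
Natural end conditions: σ_0 = σ_2 = 0.
Forward elimination and back-substitution give σ_0 = 0, σ_1 = 75/8, σ_2 = 0.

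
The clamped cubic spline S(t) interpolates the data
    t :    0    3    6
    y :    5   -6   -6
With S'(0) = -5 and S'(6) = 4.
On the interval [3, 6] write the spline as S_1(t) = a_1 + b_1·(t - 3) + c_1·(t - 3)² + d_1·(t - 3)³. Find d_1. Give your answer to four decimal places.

0.1667

Let σ_i = S''(x_i). Step sizes h_i = 3, 3; slopes of the chords Δ_i = (y_(i+1) - y_i)/h_i = -11/3, 0.
  3·σ_0 + 12·σ_1 + 3·σ_2 = 6(Δ_1 - Δ_0) = 22
Clamped end conditions give two more equations: 2h_0·σ_0 + h_0·σ_1 = 6(Δ_0 - S'(0)) = 8 and h_1·σ_1 + 2h_1·σ_2 = 6(S'(6) - Δ_1) = 24.
Solving: σ_0 = 1, σ_1 = 2/3, σ_2 = 11/3.
On [3, 6], with S_1(t) = a_1 + b_1·(t - 3) + c_1·(t - 3)² + d_1·(t - 3)³: c_1 = σ_1/2 = 1/3, d_1 = (σ_2 - σ_1)/(6h_1) = 1/6, b_1 = Δ_1 - h_1(2σ_1 + σ_2)/6 = -5/2.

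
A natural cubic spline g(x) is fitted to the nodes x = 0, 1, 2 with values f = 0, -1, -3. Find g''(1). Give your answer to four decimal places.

-1.5000

Write m_i for g''(x_i). With h_i = 1, 1 and divided differences Δ_i = -1, -2, the continuity of g' gives the tridiagonal system
  1·m_0 + 4·m_1 + 1·m_2 = 6(Δ_1 - Δ_0) = -6
Natural end conditions: m_0 = m_2 = 0.
Solving: m_0 = 0, m_1 = -3/2, m_2 = 0.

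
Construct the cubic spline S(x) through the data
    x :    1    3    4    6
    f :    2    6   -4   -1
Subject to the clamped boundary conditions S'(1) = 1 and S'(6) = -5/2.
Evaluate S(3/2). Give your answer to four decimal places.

3.5625

Put m_i = S'' at the i-th knot. Here h = (2, 1, 2) and Δ = (2, -10, 3/2), so the interior equations h_(i-1)·m_(i-1) + 2(h_(i-1)+h_i)·m_i + h_i·m_(i+1) = 6(Δ_i − Δ_(i-1)) read
  2·m_0 + 6·m_1 + 1·m_2 = 6(Δ_1 - Δ_0) = -72
  1·m_1 + 6·m_2 + 2·m_3 = 6(Δ_2 - Δ_1) = 69
Clamped end conditions give two more equations: 2h_0·m_0 + h_0·m_1 = 6(Δ_0 - S'(1)) = 6 and h_2·m_2 + 2h_2·m_3 = 6(S'(6) - Δ_2) = -24.
Forward elimination and back-substitution give m_0 = 11, m_1 = -19, m_2 = 20, m_3 = -16.
On [1, 3], S(x) = 2 + 1·(x - 1) + 11/2·(x - 1)² - 5/2·(x - 1)³.
With (x - 1) = 1/2: S(3/2) = 57/16.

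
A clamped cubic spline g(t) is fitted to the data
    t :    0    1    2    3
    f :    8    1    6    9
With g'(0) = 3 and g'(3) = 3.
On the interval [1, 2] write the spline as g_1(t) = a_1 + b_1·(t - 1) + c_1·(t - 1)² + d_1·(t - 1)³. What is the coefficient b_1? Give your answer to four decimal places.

-3.8000

Put m_i = g'' at the i-th knot. Here h = (1, 1, 1) and Δ = (-7, 5, 3), so the interior equations h_(i-1)·m_(i-1) + 2(h_(i-1)+h_i)·m_i + h_i·m_(i+1) = 6(Δ_i − Δ_(i-1)) read
  1·m_0 + 4·m_1 + 1·m_2 = 6(Δ_1 - Δ_0) = 72
  1·m_1 + 4·m_2 + 1·m_3 = 6(Δ_2 - Δ_1) = -12
Clamped end conditions give two more equations: 2h_0·m_0 + h_0·m_1 = 6(Δ_0 - g'(0)) = -60 and h_2·m_2 + 2h_2·m_3 = 6(g'(3) - Δ_2) = 0.
Forward elimination and back-substitution give m_0 = -232/5, m_1 = 164/5, m_2 = -64/5, m_3 = 32/5.
On [1, 2], with g_1(t) = a_1 + b_1·(t - 1) + c_1·(t - 1)² + d_1·(t - 1)³: c_1 = m_1/2 = 82/5, d_1 = (m_2 - m_1)/(6h_1) = -38/5, b_1 = Δ_1 - h_1(2m_1 + m_2)/6 = -19/5.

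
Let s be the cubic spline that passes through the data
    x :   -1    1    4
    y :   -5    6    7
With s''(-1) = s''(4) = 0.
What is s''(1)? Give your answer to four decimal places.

Put m_i = s'' at the i-th knot. Here h = (2, 3) and Δ = (11/2, 1/3), so the interior equations h_(i-1)·m_(i-1) + 2(h_(i-1)+h_i)·m_i + h_i·m_(i+1) = 6(Δ_i − Δ_(i-1)) read
  2·m_0 + 10·m_1 + 3·m_2 = 6(Δ_1 - Δ_0) = -31
Natural end conditions: m_0 = m_2 = 0.
Solving: m_0 = 0, m_1 = -31/10, m_2 = 0.

-3.1000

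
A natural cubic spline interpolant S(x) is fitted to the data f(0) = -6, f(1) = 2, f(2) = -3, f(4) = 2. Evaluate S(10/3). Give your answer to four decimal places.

-1.8824

Let M_i = S''(x_i). Step sizes h_i = 1, 1, 2; slopes of the chords Δ_i = (y_(i+1) - y_i)/h_i = 8, -5, 5/2.
  1·M_0 + 4·M_1 + 1·M_2 = 6(Δ_1 - Δ_0) = -78
  1·M_1 + 6·M_2 + 2·M_3 = 6(Δ_2 - Δ_1) = 45
Natural end conditions: M_0 = M_3 = 0.
Hence M_0 = 0, M_1 = -513/23, M_2 = 258/23, M_3 = 0.
On [2, 4], S(x) = -3 - 229/46·(x - 2) + 129/23·(x - 2)² - 43/46·(x - 2)³.
With (x - 2) = 4/3: S(10/3) = -1169/621.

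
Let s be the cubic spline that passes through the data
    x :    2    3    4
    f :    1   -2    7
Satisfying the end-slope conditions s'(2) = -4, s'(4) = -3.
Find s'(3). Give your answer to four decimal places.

6.2500

Write m_i for s''(x_i). With h_i = 1, 1 and divided differences Δ_i = -3, 9, the continuity of s' gives the tridiagonal system
  1·m_0 + 4·m_1 + 1·m_2 = 6(Δ_1 - Δ_0) = 72
Clamped end conditions give two more equations: 2h_0·m_0 + h_0·m_1 = 6(Δ_0 - s'(2)) = 6 and h_1·m_1 + 2h_1·m_2 = 6(s'(4) - Δ_1) = -72.
Forward elimination and back-substitution give m_0 = -29/2, m_1 = 35, m_2 = -107/2.
On [3, 4], s'(x) = b_1 + 2c_1·(x - 3) + 3d_1·(x - 3)² with b_1 = Δ_1 - h_1(2m_1 + m_2)/6 = 25/4, c_1 = m_1/2 = 35/2, d_1 = (m_2 - m_1)/(6h_1) = -59/4. So s'(3) = 25/4.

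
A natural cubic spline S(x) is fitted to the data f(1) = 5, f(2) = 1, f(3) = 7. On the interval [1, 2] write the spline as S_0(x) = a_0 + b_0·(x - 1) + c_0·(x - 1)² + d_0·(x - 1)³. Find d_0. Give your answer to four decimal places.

2.5000

Let m_i = S''(x_i). Step sizes h_i = 1, 1; slopes of the chords Δ_i = (y_(i+1) - y_i)/h_i = -4, 6.
  1·m_0 + 4·m_1 + 1·m_2 = 6(Δ_1 - Δ_0) = 60
Natural end conditions: m_0 = m_2 = 0.
Forward elimination and back-substitution give m_0 = 0, m_1 = 15, m_2 = 0.
On [1, 2], with S_0(x) = a_0 + b_0·(x - 1) + c_0·(x - 1)² + d_0·(x - 1)³: c_0 = m_0/2 = 0, d_0 = (m_1 - m_0)/(6h_0) = 5/2, b_0 = Δ_0 - h_0(2m_0 + m_1)/6 = -13/2.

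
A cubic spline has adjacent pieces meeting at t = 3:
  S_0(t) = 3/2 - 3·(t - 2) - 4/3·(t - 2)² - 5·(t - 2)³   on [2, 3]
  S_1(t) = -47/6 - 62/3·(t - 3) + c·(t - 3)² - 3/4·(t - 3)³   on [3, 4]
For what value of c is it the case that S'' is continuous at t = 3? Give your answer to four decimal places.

-16.3333

S_0''(t) = -8/3 - 30·(t - 2), so S_0''(3) = -98/3. On the right, S_1''(3) = 2c, so c = -49/3.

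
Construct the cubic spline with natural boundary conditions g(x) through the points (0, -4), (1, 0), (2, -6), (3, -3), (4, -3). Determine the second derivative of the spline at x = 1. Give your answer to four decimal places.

Let σ_i = g''(x_i). Step sizes h_i = 1, 1, 1, 1; slopes of the chords Δ_i = (y_(i+1) - y_i)/h_i = 4, -6, 3, 0.
  1·σ_0 + 4·σ_1 + 1·σ_2 = 6(Δ_1 - Δ_0) = -60
  1·σ_1 + 4·σ_2 + 1·σ_3 = 6(Δ_2 - Δ_1) = 54
  1·σ_2 + 4·σ_3 + 1·σ_4 = 6(Δ_3 - Δ_2) = -18
Natural end conditions: σ_0 = σ_4 = 0.
Hence σ_0 = 0, σ_1 = -81/4, σ_2 = 21, σ_3 = -39/4, σ_4 = 0.

-20.2500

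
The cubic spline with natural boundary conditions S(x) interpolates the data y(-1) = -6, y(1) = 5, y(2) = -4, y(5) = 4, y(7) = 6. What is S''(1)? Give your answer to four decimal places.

-16.6034

Let M_i = S''(x_i). Step sizes h_i = 2, 1, 3, 2; slopes of the chords Δ_i = (y_(i+1) - y_i)/h_i = 11/2, -9, 8/3, 1.
  2·M_0 + 6·M_1 + 1·M_2 = 6(Δ_1 - Δ_0) = -87
  1·M_1 + 8·M_2 + 3·M_3 = 6(Δ_2 - Δ_1) = 70
  3·M_2 + 10·M_3 + 2·M_4 = 6(Δ_3 - Δ_2) = -10
Natural end conditions: M_0 = M_4 = 0.
Solving the tridiagonal system: M_0 = 0, M_1 = -6907/416, M_2 = 2625/208, M_3 = -1991/416, M_4 = 0.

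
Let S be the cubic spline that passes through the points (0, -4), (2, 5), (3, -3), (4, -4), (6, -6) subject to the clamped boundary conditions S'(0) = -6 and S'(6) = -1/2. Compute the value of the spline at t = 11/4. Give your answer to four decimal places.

Let m_i = S''(x_i). Step sizes h_i = 2, 1, 1, 2; slopes of the chords Δ_i = (y_(i+1) - y_i)/h_i = 9/2, -8, -1, -1.
  2·m_0 + 6·m_1 + 1·m_2 = 6(Δ_1 - Δ_0) = -75
  1·m_1 + 4·m_2 + 1·m_3 = 6(Δ_2 - Δ_1) = 42
  1·m_2 + 6·m_3 + 2·m_4 = 6(Δ_3 - Δ_2) = 0
Clamped end conditions give two more equations: 2h_0·m_0 + h_0·m_1 = 6(Δ_0 - S'(0)) = 63 and h_3·m_3 + 2h_3·m_4 = 6(S'(6) - Δ_3) = 3.
Hence m_0 = 169/6, m_1 = -149/6, m_2 = 53/3, m_3 = -23/6, m_4 = 8/3.
On [2, 3], S(t) = 5 - 8/3·(t - 2) - 149/12·(t - 2)² + 85/12·(t - 2)³.
With (t - 2) = 3/4: S(11/4) = -255/256.

-0.9961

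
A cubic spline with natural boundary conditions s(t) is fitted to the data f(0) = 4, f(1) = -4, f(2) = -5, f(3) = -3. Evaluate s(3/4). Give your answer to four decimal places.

-2.5469

Write σ_i for s''(x_i). With h_i = 1, 1, 1 and divided differences Δ_i = -8, -1, 2, the continuity of s' gives the tridiagonal system
  1·σ_0 + 4·σ_1 + 1·σ_2 = 6(Δ_1 - Δ_0) = 42
  1·σ_1 + 4·σ_2 + 1·σ_3 = 6(Δ_2 - Δ_1) = 18
Natural end conditions: σ_0 = σ_3 = 0.
Hence σ_0 = 0, σ_1 = 10, σ_2 = 2, σ_3 = 0.
On [0, 1], s(t) = 4 - 29/3·t + 0·t² + 5/3·t³.
With t = 3/4: s(3/4) = -163/64.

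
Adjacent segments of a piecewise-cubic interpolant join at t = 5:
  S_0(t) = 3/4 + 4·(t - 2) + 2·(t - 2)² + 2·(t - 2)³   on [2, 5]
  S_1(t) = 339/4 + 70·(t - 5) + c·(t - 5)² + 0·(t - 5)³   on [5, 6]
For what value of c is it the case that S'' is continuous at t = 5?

20

S_0''(t) = 4 + 12·(t - 2), so S_0''(5) = 40. On the right, S_1''(5) = 2c, so c = 20.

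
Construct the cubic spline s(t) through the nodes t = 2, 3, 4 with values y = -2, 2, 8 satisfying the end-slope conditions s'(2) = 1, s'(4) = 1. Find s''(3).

6

With M_i denoting the second derivative at x_i, h_i = 1, 1, and Δ_i = (y_(i+1) − y_i)/h_i = 4, 6:
  1·M_0 + 4·M_1 + 1·M_2 = 6(Δ_1 - Δ_0) = 12
Clamped end conditions give two more equations: 2h_0·M_0 + h_0·M_1 = 6(Δ_0 - s'(2)) = 18 and h_1·M_1 + 2h_1·M_2 = 6(s'(4) - Δ_1) = -30.
Solving the tridiagonal system: M_0 = 6, M_1 = 6, M_2 = -18.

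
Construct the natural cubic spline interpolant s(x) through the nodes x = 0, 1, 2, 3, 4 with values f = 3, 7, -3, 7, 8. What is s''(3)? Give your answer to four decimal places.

Let σ_i = s''(x_i). Step sizes h_i = 1, 1, 1, 1; slopes of the chords Δ_i = (y_(i+1) - y_i)/h_i = 4, -10, 10, 1.
  1·σ_0 + 4·σ_1 + 1·σ_2 = 6(Δ_1 - Δ_0) = -84
  1·σ_1 + 4·σ_2 + 1·σ_3 = 6(Δ_2 - Δ_1) = 120
  1·σ_2 + 4·σ_3 + 1·σ_4 = 6(Δ_3 - Δ_2) = -54
Natural end conditions: σ_0 = σ_4 = 0.
Hence σ_0 = 0, σ_1 = -897/28, σ_2 = 309/7, σ_3 = -687/28, σ_4 = 0.

-24.5357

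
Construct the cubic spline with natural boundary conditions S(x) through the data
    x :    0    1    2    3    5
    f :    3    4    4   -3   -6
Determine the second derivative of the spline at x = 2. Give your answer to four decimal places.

-12.8372

Let m_i = S''(x_i). Step sizes h_i = 1, 1, 1, 2; slopes of the chords Δ_i = (y_(i+1) - y_i)/h_i = 1, 0, -7, -3/2.
  1·m_0 + 4·m_1 + 1·m_2 = 6(Δ_1 - Δ_0) = -6
  1·m_1 + 4·m_2 + 1·m_3 = 6(Δ_2 - Δ_1) = -42
  1·m_2 + 6·m_3 + 2·m_4 = 6(Δ_3 - Δ_2) = 33
Natural end conditions: m_0 = m_4 = 0.
Hence m_0 = 0, m_1 = 147/86, m_2 = -552/43, m_3 = 657/86, m_4 = 0.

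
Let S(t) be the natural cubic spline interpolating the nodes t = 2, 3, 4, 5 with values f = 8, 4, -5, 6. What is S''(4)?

34

Let m_i = S''(x_i). Step sizes h_i = 1, 1, 1; slopes of the chords Δ_i = (y_(i+1) - y_i)/h_i = -4, -9, 11.
  1·m_0 + 4·m_1 + 1·m_2 = 6(Δ_1 - Δ_0) = -30
  1·m_1 + 4·m_2 + 1·m_3 = 6(Δ_2 - Δ_1) = 120
Natural end conditions: m_0 = m_3 = 0.
Solving the tridiagonal system: m_0 = 0, m_1 = -16, m_2 = 34, m_3 = 0.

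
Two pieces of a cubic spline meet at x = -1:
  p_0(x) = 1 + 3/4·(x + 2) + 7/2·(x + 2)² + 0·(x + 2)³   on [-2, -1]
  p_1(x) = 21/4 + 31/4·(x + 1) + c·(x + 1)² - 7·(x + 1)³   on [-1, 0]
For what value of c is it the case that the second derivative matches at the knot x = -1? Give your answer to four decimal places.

3.5000

p_0''(x) = 7 + 0·(x + 2), so p_0''(-1) = 7. On the right, p_1''(-1) = 2c, so c = 7/2.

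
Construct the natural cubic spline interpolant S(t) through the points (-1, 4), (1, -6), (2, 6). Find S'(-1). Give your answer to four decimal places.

-10.6667

Let M_i = S''(x_i). Step sizes h_i = 2, 1; slopes of the chords Δ_i = (y_(i+1) - y_i)/h_i = -5, 12.
  2·M_0 + 6·M_1 + 1·M_2 = 6(Δ_1 - Δ_0) = 102
Natural end conditions: M_0 = M_2 = 0.
Forward elimination and back-substitution give M_0 = 0, M_1 = 17, M_2 = 0.
On [-1, 1], S'(t) = b_0 + 2c_0·(t + 1) + 3d_0·(t + 1)² with b_0 = Δ_0 - h_0(2M_0 + M_1)/6 = -32/3, c_0 = M_0/2 = 0, d_0 = (M_1 - M_0)/(6h_0) = 17/12. So S'(-1) = -32/3.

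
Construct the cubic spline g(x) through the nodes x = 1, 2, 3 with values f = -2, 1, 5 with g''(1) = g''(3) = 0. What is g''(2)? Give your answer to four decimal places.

1.5000

With M_i denoting the second derivative at x_i, h_i = 1, 1, and Δ_i = (y_(i+1) − y_i)/h_i = 3, 4:
  1·M_0 + 4·M_1 + 1·M_2 = 6(Δ_1 - Δ_0) = 6
Natural end conditions: M_0 = M_2 = 0.
Solving the tridiagonal system: M_0 = 0, M_1 = 3/2, M_2 = 0.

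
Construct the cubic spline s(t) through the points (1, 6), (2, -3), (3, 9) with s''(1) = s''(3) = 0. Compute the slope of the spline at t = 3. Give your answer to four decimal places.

With m_i denoting the second derivative at x_i, h_i = 1, 1, and Δ_i = (y_(i+1) − y_i)/h_i = -9, 12:
  1·m_0 + 4·m_1 + 1·m_2 = 6(Δ_1 - Δ_0) = 126
Natural end conditions: m_0 = m_2 = 0.
Forward elimination and back-substitution give m_0 = 0, m_1 = 63/2, m_2 = 0.
On [2, 3], s'(t) = b_1 + 2c_1·(t - 2) + 3d_1·(t - 2)² with b_1 = Δ_1 - h_1(2m_1 + m_2)/6 = 3/2, c_1 = m_1/2 = 63/4, d_1 = (m_2 - m_1)/(6h_1) = -21/4. So s'(3) = 69/4.

17.2500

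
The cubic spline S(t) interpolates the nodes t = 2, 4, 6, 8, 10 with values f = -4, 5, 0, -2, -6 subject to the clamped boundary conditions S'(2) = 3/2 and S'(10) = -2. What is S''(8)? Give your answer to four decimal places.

-1.9107

Let σ_i = S''(x_i). Step sizes h_i = 2, 2, 2, 2; slopes of the chords Δ_i = (y_(i+1) - y_i)/h_i = 9/2, -5/2, -1, -2.
  2·σ_0 + 8·σ_1 + 2·σ_2 = 6(Δ_1 - Δ_0) = -42
  2·σ_1 + 8·σ_2 + 2·σ_3 = 6(Δ_2 - Δ_1) = 9
  2·σ_2 + 8·σ_3 + 2·σ_4 = 6(Δ_3 - Δ_2) = -6
Clamped end conditions give two more equations: 2h_0·σ_0 + h_0·σ_1 = 6(Δ_0 - S'(2)) = 18 and h_3·σ_3 + 2h_3·σ_4 = 6(S'(10) - Δ_3) = 0.
Solving the tridiagonal system: σ_0 = 971/112, σ_1 = -467/56, σ_2 = 59/16, σ_3 = -107/56, σ_4 = 107/112.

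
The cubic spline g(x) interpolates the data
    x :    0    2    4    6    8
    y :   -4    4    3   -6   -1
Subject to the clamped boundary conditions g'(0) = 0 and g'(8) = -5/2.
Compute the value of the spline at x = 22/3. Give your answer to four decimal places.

-1.5079

With σ_i denoting the second derivative at x_i, h_i = 2, 2, 2, 2, and Δ_i = (y_(i+1) − y_i)/h_i = 4, -1/2, -9/2, 5/2:
  2·σ_0 + 8·σ_1 + 2·σ_2 = 6(Δ_1 - Δ_0) = -27
  2·σ_1 + 8·σ_2 + 2·σ_3 = 6(Δ_2 - Δ_1) = -24
  2·σ_2 + 8·σ_3 + 2·σ_4 = 6(Δ_3 - Δ_2) = 42
Clamped end conditions give two more equations: 2h_0·σ_0 + h_0·σ_1 = 6(Δ_0 - g'(0)) = 24 and h_3·σ_3 + 2h_3·σ_4 = 6(g'(8) - Δ_3) = -30.
Solving: σ_0 = 229/28, σ_1 = -61/14, σ_2 = -17/4, σ_3 = 131/14, σ_4 = -341/28.
On [6, 8], g(x) = -6 + 9/28·(x - 6) + 131/28·(x - 6)² - 201/112·(x - 6)³.
With (x - 6) = 4/3: g(22/3) = -95/63.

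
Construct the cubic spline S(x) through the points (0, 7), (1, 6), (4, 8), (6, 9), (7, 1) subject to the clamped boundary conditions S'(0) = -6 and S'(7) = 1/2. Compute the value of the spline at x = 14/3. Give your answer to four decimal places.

10.4558

Let m_i = S''(x_i). Step sizes h_i = 1, 3, 2, 1; slopes of the chords Δ_i = (y_(i+1) - y_i)/h_i = -1, 2/3, 1/2, -8.
  1·m_0 + 8·m_1 + 3·m_2 = 6(Δ_1 - Δ_0) = 10
  3·m_1 + 10·m_2 + 2·m_3 = 6(Δ_2 - Δ_1) = -1
  2·m_2 + 6·m_3 + 1·m_4 = 6(Δ_3 - Δ_2) = -51
Clamped end conditions give two more equations: 2h_0·m_0 + h_0·m_1 = 6(Δ_0 - S'(0)) = 30 and h_3·m_3 + 2h_3·m_4 = 6(S'(7) - Δ_3) = 51.
Solving: m_0 = 2375/148, m_1 = -155/74, m_2 = 1585/444, m_3 = -1688/111, m_4 = 7349/222.
On [4, 6], S(x) = 8 + 118/37·(x - 4) + 1585/888·(x - 4)² - 2779/1776·(x - 4)³.
With (x - 4) = 2/3: S(14/3) = 31336/2997.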